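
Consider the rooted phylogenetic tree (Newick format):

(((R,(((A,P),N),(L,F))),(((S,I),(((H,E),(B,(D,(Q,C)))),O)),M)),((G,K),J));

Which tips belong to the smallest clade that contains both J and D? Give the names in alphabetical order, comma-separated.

Tracing J: it sits inside ((G,K),J).
Tracing D: it sits inside (D,(Q,C)).
The smallest clade enclosing both is the whole tree (their MRCA is the root), so the answer is all 19 tips in alphabetical order.

A, B, C, D, E, F, G, H, I, J, K, L, M, N, O, P, Q, R, S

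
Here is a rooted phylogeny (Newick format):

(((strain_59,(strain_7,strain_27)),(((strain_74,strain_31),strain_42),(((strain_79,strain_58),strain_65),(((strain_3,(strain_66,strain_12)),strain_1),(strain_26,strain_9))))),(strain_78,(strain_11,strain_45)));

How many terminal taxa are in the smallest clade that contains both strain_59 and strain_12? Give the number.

15

The MRCA of strain_59 and strain_12 is the node subtending ((strain_59,(strain_7,strain_27)),(((strain_74,strain_31),strain_42),(((strain_79,strain_58),strain_65),(((strain_3,(strain_66,strain_12)),strain_1),(strain_26,strain_9))))).
That clade contains 15 terminal taxa: strain_1, strain_12, strain_26, strain_27, strain_3, strain_31, strain_42, strain_58, strain_59, strain_65, strain_66, strain_7, strain_74, strain_79, strain_9.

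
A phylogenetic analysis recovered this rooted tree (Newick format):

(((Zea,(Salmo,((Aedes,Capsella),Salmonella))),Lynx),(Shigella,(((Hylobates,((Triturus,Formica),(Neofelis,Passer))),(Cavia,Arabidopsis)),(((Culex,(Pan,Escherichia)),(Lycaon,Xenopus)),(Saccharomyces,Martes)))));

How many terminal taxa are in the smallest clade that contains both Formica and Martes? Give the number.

The MRCA of Formica and Martes is the node subtending (((Hylobates,((Triturus,Formica),(Neofelis,Passer))),(Cavia,Arabidopsis)),(((Culex,(Pan,Escherichia)),(Lycaon,Xenopus)),(Saccharomyces,Martes))).
That clade contains 14 terminal taxa: Arabidopsis, Cavia, Culex, Escherichia, Formica, Hylobates, Lycaon, Martes, Neofelis, Pan, Passer, Saccharomyces, Triturus, Xenopus.

14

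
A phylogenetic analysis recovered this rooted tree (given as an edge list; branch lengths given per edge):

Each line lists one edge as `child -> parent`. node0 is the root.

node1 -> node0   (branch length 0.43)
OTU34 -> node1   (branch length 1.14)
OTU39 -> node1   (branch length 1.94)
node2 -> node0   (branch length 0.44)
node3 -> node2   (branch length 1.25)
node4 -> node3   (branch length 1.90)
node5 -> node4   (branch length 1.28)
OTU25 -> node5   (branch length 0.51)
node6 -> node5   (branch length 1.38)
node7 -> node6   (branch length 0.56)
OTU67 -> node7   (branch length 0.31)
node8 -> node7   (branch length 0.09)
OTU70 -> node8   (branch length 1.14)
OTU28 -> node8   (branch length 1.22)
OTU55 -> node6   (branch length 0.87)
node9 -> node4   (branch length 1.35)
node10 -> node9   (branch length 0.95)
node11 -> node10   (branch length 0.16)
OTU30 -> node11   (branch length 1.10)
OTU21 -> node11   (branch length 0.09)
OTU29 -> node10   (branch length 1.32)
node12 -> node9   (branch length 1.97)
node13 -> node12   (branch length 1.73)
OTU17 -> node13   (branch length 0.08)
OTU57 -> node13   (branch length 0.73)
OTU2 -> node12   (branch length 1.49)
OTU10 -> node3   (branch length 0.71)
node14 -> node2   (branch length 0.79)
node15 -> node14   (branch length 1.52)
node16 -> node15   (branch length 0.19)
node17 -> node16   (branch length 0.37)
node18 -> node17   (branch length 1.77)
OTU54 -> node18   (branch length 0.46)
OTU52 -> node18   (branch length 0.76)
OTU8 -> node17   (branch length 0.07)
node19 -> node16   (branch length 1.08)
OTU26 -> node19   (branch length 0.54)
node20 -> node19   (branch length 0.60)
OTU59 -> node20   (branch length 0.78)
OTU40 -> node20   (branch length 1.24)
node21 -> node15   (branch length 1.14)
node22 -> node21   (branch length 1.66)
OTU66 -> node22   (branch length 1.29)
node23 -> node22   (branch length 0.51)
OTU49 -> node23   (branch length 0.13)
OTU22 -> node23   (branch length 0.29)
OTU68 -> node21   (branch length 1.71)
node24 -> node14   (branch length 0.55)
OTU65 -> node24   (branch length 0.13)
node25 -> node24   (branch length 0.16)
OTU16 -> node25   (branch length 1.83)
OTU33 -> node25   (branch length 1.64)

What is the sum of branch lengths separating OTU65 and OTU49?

5.64

The path runs OTU65 → … → MRCA → … → OTU49; the MRCA is the node subtending (((((OTU54,OTU52),OTU8),(OTU26,(OTU59,OTU40))),((OTU66,(OTU49,OTU22)),OTU68)),(OTU65,(OTU16,OTU33))).
Branch lengths along that path: 0.13 + 0.55 + 1.52 + 1.14 + 1.66 + 0.51 + 0.13 = 5.64.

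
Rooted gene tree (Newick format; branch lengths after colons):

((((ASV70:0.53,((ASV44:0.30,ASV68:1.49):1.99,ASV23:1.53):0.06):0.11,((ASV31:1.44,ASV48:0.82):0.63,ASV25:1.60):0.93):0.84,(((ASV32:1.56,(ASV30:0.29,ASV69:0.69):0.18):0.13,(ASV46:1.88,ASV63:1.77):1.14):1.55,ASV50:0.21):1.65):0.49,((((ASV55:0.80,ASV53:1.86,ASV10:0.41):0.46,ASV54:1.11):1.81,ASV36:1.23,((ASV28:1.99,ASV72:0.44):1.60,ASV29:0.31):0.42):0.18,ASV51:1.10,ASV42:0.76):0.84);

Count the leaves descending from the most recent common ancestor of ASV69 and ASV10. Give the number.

23

The MRCA of ASV69 and ASV10 is the root, so the clade is the entire tree.
That clade contains 23 terminal taxa: ASV10, ASV23, ASV25, ASV28, ASV29, ASV30, ASV31, ASV32, ASV36, ASV42, ASV44, ASV46, ASV48, ASV50, ASV51, ASV53, ASV54, ASV55, ASV63, ASV68, ASV69, ASV70, ASV72.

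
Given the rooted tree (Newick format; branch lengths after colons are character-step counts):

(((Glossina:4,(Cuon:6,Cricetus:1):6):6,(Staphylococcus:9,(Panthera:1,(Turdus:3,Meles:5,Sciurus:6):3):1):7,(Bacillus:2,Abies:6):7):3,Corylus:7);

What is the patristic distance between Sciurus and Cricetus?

The path runs Sciurus → … → MRCA → … → Cricetus; the MRCA is the node subtending ((Glossina,(Cuon,Cricetus)),(Staphylococcus,(Panthera,(Turdus,Meles,Sciurus))),(Bacillus,Abies)).
Branch lengths along that path: 6 + 3 + 1 + 7 + 6 + 6 + 1 = 30.

30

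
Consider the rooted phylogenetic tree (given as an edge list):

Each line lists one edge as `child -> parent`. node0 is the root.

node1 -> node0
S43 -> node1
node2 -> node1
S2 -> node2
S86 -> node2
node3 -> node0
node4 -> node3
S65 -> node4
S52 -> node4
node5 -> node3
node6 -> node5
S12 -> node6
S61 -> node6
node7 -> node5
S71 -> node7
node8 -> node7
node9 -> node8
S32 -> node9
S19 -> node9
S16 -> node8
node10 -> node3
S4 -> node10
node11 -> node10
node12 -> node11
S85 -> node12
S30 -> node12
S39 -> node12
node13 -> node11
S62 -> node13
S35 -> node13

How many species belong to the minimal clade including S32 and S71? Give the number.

The MRCA of S32 and S71 is the node subtending (S71,((S32,S19),S16)).
That clade contains 4 terminal taxa: S16, S19, S32, S71.

4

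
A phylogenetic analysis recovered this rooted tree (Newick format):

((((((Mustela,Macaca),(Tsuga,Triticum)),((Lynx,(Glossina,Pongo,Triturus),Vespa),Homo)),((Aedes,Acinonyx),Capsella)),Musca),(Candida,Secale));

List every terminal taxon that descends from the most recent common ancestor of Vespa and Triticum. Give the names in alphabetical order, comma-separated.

Glossina, Homo, Lynx, Macaca, Mustela, Pongo, Triticum, Triturus, Tsuga, Vespa

Tracing Vespa: it sits inside (Lynx,(Glossina,Pongo,Triturus),Vespa).
Tracing Triticum: it sits inside (Tsuga,Triticum).
The smallest clade enclosing both is (((Mustela,Macaca),(Tsuga,Triticum)),((Lynx,(Glossina,Pongo,Triturus),Vespa),Homo)); the answer is its 10 terminal taxa in alphabetical order.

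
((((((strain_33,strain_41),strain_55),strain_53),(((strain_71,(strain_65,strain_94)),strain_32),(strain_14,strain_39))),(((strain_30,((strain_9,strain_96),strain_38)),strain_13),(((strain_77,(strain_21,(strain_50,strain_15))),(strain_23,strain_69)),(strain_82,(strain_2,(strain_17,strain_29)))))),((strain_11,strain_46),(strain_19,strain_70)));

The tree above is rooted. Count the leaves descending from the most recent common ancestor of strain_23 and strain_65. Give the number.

25

The MRCA of strain_23 and strain_65 is the node subtending (((((strain_33,strain_41),strain_55),strain_53),(((strain_71,(strain_65,strain_94)),strain_32),(strain_14,strain_39))),(((strain_30,((strain_9,strain_96),strain_38)),strain_13),(((strain_77,(strain_21,(strain_50,strain_15))),(strain_23,strain_69)),(strain_82,(strain_2,(strain_17,strain_29)))))).
That clade contains 25 terminal taxa: strain_13, strain_14, strain_15, strain_17, strain_2, strain_21, strain_23, strain_29, strain_30, strain_32, strain_33, strain_38, strain_39, strain_41, strain_50, strain_53, strain_55, strain_65, strain_69, strain_71, strain_77, strain_82, strain_9, strain_94, strain_96.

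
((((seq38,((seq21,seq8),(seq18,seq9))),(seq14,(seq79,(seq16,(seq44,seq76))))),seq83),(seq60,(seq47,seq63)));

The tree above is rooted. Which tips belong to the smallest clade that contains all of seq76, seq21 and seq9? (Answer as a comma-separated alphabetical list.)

Tracing seq76: it sits inside (seq44,seq76).
Tracing seq21: it sits inside (seq21,seq8).
Tracing seq9: it sits inside (seq18,seq9).
The smallest clade enclosing all 3 is ((seq38,((seq21,seq8),(seq18,seq9))),(seq14,(seq79,(seq16,(seq44,seq76))))); the answer is its 10 terminal taxa in alphabetical order.

seq14, seq16, seq18, seq21, seq38, seq44, seq76, seq79, seq8, seq9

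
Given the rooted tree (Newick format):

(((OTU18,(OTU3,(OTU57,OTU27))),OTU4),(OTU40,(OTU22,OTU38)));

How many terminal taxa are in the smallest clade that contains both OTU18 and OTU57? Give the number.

4

The MRCA of OTU18 and OTU57 is the node subtending (OTU18,(OTU3,(OTU57,OTU27))).
That clade contains 4 terminal taxa: OTU18, OTU27, OTU3, OTU57.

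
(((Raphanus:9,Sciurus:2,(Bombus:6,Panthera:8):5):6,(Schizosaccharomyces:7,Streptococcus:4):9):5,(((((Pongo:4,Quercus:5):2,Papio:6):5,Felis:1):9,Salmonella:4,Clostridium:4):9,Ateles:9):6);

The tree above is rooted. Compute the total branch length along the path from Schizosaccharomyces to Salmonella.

40

The path runs Schizosaccharomyces → … → MRCA → … → Salmonella; the MRCA is the root of the tree.
Branch lengths along that path: 7 + 9 + 5 + 6 + 9 + 4 = 40.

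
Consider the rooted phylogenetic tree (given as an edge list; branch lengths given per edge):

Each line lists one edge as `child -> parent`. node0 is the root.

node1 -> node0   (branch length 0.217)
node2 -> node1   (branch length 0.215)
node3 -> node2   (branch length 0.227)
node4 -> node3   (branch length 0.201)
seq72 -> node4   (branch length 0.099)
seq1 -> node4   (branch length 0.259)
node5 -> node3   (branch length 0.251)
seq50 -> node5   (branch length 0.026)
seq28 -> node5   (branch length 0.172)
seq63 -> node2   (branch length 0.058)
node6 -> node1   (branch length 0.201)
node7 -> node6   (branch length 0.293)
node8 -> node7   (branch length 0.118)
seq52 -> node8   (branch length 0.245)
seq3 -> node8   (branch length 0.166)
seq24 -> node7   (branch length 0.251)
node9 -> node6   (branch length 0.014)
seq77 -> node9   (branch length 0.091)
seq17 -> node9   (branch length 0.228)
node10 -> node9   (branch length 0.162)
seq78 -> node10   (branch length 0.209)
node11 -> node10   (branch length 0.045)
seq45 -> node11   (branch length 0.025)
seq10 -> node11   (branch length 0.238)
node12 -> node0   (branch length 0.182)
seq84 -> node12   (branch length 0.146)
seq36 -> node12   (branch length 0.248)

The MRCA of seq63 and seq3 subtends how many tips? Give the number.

13

The MRCA of seq63 and seq3 is the node subtending ((((seq72,seq1),(seq50,seq28)),seq63),(((seq52,seq3),seq24),(seq77,seq17,(seq78,(seq45,seq10))))).
That clade contains 13 terminal taxa: seq1, seq10, seq17, seq24, seq28, seq3, seq45, seq50, seq52, seq63, seq72, seq77, seq78.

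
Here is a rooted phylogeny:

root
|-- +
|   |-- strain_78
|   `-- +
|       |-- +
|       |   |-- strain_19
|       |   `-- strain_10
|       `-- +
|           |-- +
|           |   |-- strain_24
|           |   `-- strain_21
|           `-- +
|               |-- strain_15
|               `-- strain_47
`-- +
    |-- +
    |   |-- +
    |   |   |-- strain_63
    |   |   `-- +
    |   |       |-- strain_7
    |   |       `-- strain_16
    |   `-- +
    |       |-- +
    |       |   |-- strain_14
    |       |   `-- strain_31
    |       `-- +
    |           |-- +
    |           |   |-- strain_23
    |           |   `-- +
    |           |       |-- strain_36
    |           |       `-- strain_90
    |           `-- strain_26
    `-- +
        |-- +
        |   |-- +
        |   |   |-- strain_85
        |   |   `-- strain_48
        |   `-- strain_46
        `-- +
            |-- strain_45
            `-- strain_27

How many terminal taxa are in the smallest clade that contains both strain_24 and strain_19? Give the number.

6

The MRCA of strain_24 and strain_19 is the node subtending ((strain_19,strain_10),((strain_24,strain_21),(strain_15,strain_47))).
That clade contains 6 terminal taxa: strain_10, strain_15, strain_19, strain_21, strain_24, strain_47.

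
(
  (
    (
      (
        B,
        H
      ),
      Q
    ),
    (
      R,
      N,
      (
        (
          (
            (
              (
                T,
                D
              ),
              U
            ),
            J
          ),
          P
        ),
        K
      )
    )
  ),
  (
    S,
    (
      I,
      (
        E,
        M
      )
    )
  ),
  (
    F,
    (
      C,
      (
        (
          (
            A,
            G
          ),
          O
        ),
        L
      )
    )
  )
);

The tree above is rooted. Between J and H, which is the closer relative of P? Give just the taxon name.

The MRCA of P and J subtends ((((T,D),U),J),P) (5 taxa).
The MRCA of P and H subtends (((B,H),Q),(R,N,(((((T,D),U),J),P),K))) (11 taxa).
The first is nested inside the second, so P shares a more recent common ancestor with J.

J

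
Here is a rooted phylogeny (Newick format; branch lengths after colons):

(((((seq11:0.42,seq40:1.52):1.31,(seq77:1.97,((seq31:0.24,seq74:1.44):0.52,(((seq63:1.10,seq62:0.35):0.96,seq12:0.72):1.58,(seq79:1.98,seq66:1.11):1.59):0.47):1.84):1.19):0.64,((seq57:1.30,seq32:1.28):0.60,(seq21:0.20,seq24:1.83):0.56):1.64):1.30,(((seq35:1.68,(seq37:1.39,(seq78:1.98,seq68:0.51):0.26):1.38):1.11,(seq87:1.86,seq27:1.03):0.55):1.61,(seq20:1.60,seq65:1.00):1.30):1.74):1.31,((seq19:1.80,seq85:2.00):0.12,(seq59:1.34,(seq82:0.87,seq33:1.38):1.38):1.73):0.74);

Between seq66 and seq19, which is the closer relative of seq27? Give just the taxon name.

The MRCA of seq27 and seq66 subtends ((((seq11,seq40),(seq77,((seq31,seq74),(((seq63,seq62),seq12),(seq79,seq66))))),((seq57,seq32),(seq21,seq24))),(((seq35,(seq37,(seq78,seq68))),(seq87,seq27)),(seq20,seq65))) (22 taxa).
The MRCA of seq27 and seq19 is the root, subtending the entire tree (27 taxa).
The first is nested inside the second, so seq27 shares a more recent common ancestor with seq66.

seq66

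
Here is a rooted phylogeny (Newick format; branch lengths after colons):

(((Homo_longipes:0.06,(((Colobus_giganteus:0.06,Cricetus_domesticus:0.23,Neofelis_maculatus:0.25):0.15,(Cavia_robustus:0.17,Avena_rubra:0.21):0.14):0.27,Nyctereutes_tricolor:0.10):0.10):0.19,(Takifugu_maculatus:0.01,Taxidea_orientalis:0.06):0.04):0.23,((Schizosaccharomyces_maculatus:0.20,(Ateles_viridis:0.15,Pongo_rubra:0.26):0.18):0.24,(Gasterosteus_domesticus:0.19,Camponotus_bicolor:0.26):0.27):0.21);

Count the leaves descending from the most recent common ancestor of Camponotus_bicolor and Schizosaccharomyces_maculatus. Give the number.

The MRCA of Camponotus_bicolor and Schizosaccharomyces_maculatus is the node subtending ((Schizosaccharomyces_maculatus,(Ateles_viridis,Pongo_rubra)),(Gasterosteus_domesticus,Camponotus_bicolor)).
That clade contains 5 terminal taxa: Ateles_viridis, Camponotus_bicolor, Gasterosteus_domesticus, Pongo_rubra, Schizosaccharomyces_maculatus.

5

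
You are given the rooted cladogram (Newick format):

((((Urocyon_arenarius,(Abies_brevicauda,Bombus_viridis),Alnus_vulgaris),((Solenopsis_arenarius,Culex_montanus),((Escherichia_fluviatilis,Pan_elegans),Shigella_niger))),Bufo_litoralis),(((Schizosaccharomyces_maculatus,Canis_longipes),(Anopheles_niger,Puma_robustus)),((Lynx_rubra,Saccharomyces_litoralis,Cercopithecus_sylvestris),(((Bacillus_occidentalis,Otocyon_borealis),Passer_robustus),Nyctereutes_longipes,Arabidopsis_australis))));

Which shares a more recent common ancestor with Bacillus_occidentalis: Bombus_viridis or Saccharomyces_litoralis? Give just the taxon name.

Saccharomyces_litoralis

The MRCA of Bacillus_occidentalis and Saccharomyces_litoralis subtends ((Lynx_rubra,Saccharomyces_litoralis,Cercopithecus_sylvestris),(((Bacillus_occidentalis,Otocyon_borealis),Passer_robustus),Nyctereutes_longipes,Arabidopsis_australis)) (8 taxa).
The MRCA of Bacillus_occidentalis and Bombus_viridis is the root, subtending the entire tree (22 taxa).
The first is nested inside the second, so Bacillus_occidentalis shares a more recent common ancestor with Saccharomyces_litoralis.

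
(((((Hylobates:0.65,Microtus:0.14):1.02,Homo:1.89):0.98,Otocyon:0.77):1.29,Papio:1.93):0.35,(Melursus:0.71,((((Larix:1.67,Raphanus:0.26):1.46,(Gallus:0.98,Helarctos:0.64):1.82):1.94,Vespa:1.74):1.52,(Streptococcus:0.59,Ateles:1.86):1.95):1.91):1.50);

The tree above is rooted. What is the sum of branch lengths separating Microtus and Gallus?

The path runs Microtus → … → MRCA → … → Gallus; the MRCA is the root of the tree.
Branch lengths along that path: 0.14 + 1.02 + 0.98 + 1.29 + 0.35 + 1.50 + 1.91 + 1.52 + 1.94 + 1.82 + 0.98 = 13.45.

13.45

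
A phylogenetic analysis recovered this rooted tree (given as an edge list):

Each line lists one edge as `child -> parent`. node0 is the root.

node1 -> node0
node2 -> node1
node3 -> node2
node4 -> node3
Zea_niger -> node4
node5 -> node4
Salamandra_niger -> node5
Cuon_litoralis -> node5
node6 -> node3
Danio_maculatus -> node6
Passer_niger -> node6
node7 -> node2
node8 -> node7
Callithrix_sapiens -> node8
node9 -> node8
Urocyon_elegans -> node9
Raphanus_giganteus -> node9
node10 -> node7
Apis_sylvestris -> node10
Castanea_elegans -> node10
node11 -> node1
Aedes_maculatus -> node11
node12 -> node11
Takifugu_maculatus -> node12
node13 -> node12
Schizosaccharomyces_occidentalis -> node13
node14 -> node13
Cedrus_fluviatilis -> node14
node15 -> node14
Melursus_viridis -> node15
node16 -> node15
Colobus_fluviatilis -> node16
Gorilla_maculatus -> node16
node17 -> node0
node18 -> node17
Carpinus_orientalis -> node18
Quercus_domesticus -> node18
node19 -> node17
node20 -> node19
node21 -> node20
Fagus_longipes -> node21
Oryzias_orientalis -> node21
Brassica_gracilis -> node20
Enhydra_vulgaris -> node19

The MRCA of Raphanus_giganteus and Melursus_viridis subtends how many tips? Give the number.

17

The MRCA of Raphanus_giganteus and Melursus_viridis is the node subtending ((((Zea_niger,(Salamandra_niger,Cuon_litoralis)),(Danio_maculatus,Passer_niger)),((Callithrix_sapiens,(Urocyon_elegans,Raphanus_giganteus)),(Apis_sylvestris,Castanea_elegans))),(Aedes_maculatus,(Takifugu_maculatus,(Schizosaccharomyces_occidentalis,(Cedrus_fluviatilis,(Melursus_viridis,(Colobus_fluviatilis,Gorilla_maculatus))))))).
That clade contains 17 terminal taxa: Aedes_maculatus, Apis_sylvestris, Callithrix_sapiens, Castanea_elegans, Cedrus_fluviatilis, Colobus_fluviatilis, Cuon_litoralis, Danio_maculatus, Gorilla_maculatus, Melursus_viridis, Passer_niger, Raphanus_giganteus, Salamandra_niger, Schizosaccharomyces_occidentalis, Takifugu_maculatus, Urocyon_elegans, Zea_niger.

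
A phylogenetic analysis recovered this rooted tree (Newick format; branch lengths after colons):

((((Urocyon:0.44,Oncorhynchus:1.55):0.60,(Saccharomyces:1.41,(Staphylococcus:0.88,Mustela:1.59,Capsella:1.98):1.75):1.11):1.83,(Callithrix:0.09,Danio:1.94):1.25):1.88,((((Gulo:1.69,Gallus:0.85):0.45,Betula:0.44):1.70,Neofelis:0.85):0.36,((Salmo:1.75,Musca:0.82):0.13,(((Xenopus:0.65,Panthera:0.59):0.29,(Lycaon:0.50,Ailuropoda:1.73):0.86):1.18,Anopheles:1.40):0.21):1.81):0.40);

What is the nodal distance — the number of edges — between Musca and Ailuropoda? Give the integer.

The MRCA of Musca and Ailuropoda is the node subtending ((Salmo,Musca),(((Xenopus,Panthera),(Lycaon,Ailuropoda)),Anopheles)).
From Musca up to that node: 2 branches. From Ailuropoda up to the same node: 4 branches. Total: 2 + 4 = 6.

6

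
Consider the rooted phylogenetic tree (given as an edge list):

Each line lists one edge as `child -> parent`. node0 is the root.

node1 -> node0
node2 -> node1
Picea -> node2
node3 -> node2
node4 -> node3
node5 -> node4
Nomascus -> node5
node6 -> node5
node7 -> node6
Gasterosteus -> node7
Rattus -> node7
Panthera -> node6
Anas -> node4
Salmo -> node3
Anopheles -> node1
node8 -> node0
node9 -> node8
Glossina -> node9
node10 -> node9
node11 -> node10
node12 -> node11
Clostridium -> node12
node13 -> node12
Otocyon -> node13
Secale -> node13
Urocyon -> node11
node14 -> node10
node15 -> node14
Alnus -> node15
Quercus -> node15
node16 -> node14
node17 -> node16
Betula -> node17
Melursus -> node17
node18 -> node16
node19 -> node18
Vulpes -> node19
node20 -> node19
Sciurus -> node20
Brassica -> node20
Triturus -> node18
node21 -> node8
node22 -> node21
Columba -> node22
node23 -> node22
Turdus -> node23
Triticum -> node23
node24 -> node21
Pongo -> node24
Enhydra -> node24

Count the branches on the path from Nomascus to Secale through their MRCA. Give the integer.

The MRCA of Nomascus and Secale is the root of the tree.
From Nomascus up to that node: 6 branches. From Secale up to the same node: 7 branches. Total: 6 + 7 = 13.

13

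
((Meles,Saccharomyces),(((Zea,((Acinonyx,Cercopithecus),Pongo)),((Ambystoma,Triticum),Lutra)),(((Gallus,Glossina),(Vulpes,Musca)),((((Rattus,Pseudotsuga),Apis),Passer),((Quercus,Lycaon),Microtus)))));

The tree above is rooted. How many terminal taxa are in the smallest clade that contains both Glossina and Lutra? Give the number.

18

The MRCA of Glossina and Lutra is the node subtending (((Zea,((Acinonyx,Cercopithecus),Pongo)),((Ambystoma,Triticum),Lutra)),(((Gallus,Glossina),(Vulpes,Musca)),((((Rattus,Pseudotsuga),Apis),Passer),((Quercus,Lycaon),Microtus)))).
That clade contains 18 terminal taxa: Acinonyx, Ambystoma, Apis, Cercopithecus, Gallus, Glossina, Lutra, Lycaon, Microtus, Musca, Passer, Pongo, Pseudotsuga, Quercus, Rattus, Triticum, Vulpes, Zea.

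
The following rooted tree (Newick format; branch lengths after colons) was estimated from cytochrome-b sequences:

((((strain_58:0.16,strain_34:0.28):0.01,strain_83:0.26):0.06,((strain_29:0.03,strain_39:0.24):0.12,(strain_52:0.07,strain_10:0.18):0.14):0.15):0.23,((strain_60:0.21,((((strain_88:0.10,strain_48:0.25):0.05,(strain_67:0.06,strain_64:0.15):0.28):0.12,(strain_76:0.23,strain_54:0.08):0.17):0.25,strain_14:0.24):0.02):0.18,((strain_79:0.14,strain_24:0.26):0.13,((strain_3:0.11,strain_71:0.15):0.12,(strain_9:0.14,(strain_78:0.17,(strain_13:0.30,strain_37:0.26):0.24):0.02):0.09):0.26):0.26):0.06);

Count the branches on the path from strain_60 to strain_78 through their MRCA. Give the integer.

The MRCA of strain_60 and strain_78 is the node subtending ((strain_60,((((strain_88,strain_48),(strain_67,strain_64)),(strain_76,strain_54)),strain_14)),((strain_79,strain_24),((strain_3,strain_71),(strain_9,(strain_78,(strain_13,strain_37)))))).
From strain_60 up to that node: 2 branches. From strain_78 up to the same node: 5 branches. Total: 2 + 5 = 7.

7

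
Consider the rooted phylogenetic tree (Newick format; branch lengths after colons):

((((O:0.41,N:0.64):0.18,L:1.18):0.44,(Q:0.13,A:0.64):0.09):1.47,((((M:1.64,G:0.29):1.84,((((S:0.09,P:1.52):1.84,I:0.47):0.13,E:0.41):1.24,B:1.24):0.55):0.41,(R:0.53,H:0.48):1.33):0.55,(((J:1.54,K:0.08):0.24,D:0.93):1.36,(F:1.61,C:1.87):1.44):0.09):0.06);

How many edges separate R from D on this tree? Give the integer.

6

The MRCA of R and D is the node subtending ((((M,G),((((S,P),I),E),B)),(R,H)),(((J,K),D),(F,C))).
From R up to that node: 3 branches. From D up to the same node: 3 branches. Total: 3 + 3 = 6.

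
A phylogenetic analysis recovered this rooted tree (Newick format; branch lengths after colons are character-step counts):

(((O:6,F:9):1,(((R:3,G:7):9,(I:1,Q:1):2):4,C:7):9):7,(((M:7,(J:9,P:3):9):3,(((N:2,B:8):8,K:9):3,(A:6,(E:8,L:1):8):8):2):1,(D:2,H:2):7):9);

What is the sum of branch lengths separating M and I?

The path runs M → … → MRCA → … → I; the MRCA is the root of the tree.
Branch lengths along that path: 7 + 3 + 1 + 9 + 7 + 9 + 4 + 2 + 1 = 43.

43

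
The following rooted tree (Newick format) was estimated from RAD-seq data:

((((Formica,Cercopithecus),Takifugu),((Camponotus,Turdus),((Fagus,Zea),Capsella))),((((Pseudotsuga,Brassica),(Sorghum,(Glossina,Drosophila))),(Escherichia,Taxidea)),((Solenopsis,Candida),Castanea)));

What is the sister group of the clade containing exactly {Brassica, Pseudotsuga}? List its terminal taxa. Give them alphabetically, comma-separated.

Drosophila, Glossina, Sorghum

The clade containing exactly {Brassica, Pseudotsuga} attaches to the tree at the node subtending ((Pseudotsuga,Brassica),(Sorghum,(Glossina,Drosophila))).
The other lineage descending from that same node — the sister group — is (Sorghum,(Glossina,Drosophila)); its 3 tips in alphabetical order are the answer.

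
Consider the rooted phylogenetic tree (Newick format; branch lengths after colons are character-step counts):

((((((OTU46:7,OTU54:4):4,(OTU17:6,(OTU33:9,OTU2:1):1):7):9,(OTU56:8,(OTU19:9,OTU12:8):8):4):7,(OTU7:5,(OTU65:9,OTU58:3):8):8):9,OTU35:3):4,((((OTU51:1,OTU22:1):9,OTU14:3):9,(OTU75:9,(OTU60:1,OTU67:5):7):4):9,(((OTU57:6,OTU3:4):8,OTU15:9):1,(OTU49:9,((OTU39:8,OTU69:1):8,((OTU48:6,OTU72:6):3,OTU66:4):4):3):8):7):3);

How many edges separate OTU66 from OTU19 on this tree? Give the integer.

The MRCA of OTU66 and OTU19 is the root of the tree.
From OTU66 up to that node: 6 branches. From OTU19 up to the same node: 6 branches. Total: 6 + 6 = 12.

12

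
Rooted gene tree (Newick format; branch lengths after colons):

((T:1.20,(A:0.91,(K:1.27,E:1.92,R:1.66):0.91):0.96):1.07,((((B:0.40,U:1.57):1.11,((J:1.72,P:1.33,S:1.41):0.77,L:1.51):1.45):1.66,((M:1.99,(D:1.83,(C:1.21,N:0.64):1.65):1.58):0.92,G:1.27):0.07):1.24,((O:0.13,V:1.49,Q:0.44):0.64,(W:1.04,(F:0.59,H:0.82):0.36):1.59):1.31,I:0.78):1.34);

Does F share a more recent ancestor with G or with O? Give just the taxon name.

The MRCA of F and O subtends ((O,V,Q),(W,(F,H))) (6 taxa).
The MRCA of F and G subtends ((((B,U),((J,P,S),L)),((M,(D,(C,N))),G)),((O,V,Q),(W,(F,H))),I) (18 taxa).
The first is nested inside the second, so F shares a more recent common ancestor with O.

O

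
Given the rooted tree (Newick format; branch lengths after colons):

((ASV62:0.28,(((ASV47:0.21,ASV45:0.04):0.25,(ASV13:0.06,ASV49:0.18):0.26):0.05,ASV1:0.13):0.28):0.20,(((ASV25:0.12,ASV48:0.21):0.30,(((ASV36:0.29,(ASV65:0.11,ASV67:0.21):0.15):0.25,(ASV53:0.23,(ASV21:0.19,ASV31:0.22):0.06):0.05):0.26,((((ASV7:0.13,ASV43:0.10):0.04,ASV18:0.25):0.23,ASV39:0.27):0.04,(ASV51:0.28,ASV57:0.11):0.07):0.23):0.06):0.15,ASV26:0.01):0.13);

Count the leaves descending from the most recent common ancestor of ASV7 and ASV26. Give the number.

15

The MRCA of ASV7 and ASV26 is the node subtending (((ASV25,ASV48),(((ASV36,(ASV65,ASV67)),(ASV53,(ASV21,ASV31))),((((ASV7,ASV43),ASV18),ASV39),(ASV51,ASV57)))),ASV26).
That clade contains 15 terminal taxa: ASV18, ASV21, ASV25, ASV26, ASV31, ASV36, ASV39, ASV43, ASV48, ASV51, ASV53, ASV57, ASV65, ASV67, ASV7.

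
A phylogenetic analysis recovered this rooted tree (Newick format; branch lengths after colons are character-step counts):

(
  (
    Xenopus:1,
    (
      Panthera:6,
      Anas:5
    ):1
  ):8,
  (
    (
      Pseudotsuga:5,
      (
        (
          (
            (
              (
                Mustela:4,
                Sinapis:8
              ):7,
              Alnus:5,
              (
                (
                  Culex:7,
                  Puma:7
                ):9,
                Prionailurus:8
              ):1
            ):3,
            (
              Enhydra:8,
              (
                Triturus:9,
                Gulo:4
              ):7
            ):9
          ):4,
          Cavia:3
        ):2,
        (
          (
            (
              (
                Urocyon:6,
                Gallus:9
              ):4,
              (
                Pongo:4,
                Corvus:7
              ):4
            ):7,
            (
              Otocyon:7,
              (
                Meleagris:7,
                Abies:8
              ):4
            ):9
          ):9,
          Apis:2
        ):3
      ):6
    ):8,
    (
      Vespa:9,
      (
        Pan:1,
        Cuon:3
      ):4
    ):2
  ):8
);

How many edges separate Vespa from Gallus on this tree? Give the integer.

The MRCA of Vespa and Gallus is the node subtending ((Pseudotsuga,(((((Mustela,Sinapis),Alnus,((Culex,Puma),Prionailurus)),(Enhydra,(Triturus,Gulo))),Cavia),((((Urocyon,Gallus),(Pongo,Corvus)),(Otocyon,(Meleagris,Abies))),Apis))),(Vespa,(Pan,Cuon))).
From Vespa up to that node: 2 branches. From Gallus up to the same node: 7 branches. Total: 2 + 7 = 9.

9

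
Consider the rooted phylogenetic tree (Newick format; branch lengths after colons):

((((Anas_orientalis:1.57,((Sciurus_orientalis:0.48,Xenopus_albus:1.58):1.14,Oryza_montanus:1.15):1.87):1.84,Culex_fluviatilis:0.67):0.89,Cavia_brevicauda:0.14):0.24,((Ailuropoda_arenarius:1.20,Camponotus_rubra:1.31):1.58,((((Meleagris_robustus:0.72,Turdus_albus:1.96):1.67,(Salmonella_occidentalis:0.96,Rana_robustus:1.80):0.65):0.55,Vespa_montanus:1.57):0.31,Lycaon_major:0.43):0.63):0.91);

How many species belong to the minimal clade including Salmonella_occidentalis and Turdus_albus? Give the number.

4

The MRCA of Salmonella_occidentalis and Turdus_albus is the node subtending ((Meleagris_robustus,Turdus_albus),(Salmonella_occidentalis,Rana_robustus)).
That clade contains 4 terminal taxa: Meleagris_robustus, Rana_robustus, Salmonella_occidentalis, Turdus_albus.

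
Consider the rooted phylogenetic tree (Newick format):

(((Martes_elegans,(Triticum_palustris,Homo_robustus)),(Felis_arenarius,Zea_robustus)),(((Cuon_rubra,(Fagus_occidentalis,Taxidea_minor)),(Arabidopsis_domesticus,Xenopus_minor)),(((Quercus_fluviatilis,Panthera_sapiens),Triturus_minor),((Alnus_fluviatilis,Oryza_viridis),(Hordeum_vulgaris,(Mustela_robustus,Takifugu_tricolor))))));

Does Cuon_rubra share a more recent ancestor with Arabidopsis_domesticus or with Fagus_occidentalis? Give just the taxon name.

The MRCA of Cuon_rubra and Fagus_occidentalis subtends (Cuon_rubra,(Fagus_occidentalis,Taxidea_minor)) (3 taxa).
The MRCA of Cuon_rubra and Arabidopsis_domesticus subtends ((Cuon_rubra,(Fagus_occidentalis,Taxidea_minor)),(Arabidopsis_domesticus,Xenopus_minor)) (5 taxa).
The first is nested inside the second, so Cuon_rubra shares a more recent common ancestor with Fagus_occidentalis.

Fagus_occidentalis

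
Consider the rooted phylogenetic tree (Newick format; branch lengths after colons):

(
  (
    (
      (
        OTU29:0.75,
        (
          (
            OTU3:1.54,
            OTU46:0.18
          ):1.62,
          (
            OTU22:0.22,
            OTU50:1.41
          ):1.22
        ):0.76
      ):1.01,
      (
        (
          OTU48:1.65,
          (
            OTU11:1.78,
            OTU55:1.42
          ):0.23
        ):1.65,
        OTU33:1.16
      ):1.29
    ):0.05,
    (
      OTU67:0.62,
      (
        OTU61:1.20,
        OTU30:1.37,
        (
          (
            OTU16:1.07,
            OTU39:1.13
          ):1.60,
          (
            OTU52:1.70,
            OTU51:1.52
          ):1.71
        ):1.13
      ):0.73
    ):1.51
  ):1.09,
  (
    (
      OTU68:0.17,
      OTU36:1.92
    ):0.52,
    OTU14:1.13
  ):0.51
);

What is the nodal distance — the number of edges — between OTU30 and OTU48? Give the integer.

7

The MRCA of OTU30 and OTU48 is the node subtending (((OTU29,((OTU3,OTU46),(OTU22,OTU50))),((OTU48,(OTU11,OTU55)),OTU33)),(OTU67,(OTU61,OTU30,((OTU16,OTU39),(OTU52,OTU51))))).
From OTU30 up to that node: 3 branches. From OTU48 up to the same node: 4 branches. Total: 3 + 4 = 7.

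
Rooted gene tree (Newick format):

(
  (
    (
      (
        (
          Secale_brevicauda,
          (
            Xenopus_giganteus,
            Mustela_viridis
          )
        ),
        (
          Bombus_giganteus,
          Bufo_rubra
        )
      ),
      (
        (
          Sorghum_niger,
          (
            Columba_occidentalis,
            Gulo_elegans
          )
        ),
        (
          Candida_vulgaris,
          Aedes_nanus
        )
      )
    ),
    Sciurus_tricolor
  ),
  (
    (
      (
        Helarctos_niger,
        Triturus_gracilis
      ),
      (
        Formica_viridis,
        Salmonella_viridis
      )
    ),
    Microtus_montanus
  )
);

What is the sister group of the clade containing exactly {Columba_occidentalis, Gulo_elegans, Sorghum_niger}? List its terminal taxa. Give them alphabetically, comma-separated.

Aedes_nanus, Candida_vulgaris

The clade containing exactly {Columba_occidentalis, Gulo_elegans, Sorghum_niger} attaches to the tree at the node subtending ((Sorghum_niger,(Columba_occidentalis,Gulo_elegans)),(Candida_vulgaris,Aedes_nanus)).
The other lineage descending from that same node — the sister group — is (Candida_vulgaris,Aedes_nanus); its 2 tips in alphabetical order are the answer.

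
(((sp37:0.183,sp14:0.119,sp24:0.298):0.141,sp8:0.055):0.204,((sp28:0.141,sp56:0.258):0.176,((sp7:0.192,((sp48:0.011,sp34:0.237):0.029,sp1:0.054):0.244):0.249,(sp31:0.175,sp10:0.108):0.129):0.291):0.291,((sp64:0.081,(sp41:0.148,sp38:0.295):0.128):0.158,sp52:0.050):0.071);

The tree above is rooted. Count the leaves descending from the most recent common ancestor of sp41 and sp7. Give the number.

The MRCA of sp41 and sp7 is the root, so the clade is the entire tree.
That clade contains 16 terminal taxa: sp1, sp10, sp14, sp24, sp28, sp31, sp34, sp37, sp38, sp41, sp48, sp52, sp56, sp64, sp7, sp8.

16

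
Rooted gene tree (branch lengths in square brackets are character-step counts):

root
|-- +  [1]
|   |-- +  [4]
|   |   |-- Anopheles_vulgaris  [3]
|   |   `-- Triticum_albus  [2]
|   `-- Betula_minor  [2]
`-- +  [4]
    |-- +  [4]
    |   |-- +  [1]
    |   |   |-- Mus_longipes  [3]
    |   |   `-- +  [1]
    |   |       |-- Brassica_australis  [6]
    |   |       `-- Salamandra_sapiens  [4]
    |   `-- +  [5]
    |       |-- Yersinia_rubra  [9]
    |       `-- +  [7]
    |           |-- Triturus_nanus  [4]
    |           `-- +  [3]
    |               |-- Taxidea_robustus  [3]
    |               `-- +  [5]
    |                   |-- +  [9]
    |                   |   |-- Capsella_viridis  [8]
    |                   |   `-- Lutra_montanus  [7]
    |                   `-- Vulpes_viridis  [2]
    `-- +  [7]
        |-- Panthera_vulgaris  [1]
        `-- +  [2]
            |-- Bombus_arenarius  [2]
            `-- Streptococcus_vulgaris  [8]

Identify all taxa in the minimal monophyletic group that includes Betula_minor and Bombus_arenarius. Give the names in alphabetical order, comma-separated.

Anopheles_vulgaris, Betula_minor, Bombus_arenarius, Brassica_australis, Capsella_viridis, Lutra_montanus, Mus_longipes, Panthera_vulgaris, Salamandra_sapiens, Streptococcus_vulgaris, Taxidea_robustus, Triticum_albus, Triturus_nanus, Vulpes_viridis, Yersinia_rubra

Tracing Betula_minor: it sits inside ((Anopheles_vulgaris,Triticum_albus),Betula_minor).
Tracing Bombus_arenarius: it sits inside (Bombus_arenarius,Streptococcus_vulgaris).
The smallest clade enclosing both is the whole tree (their MRCA is the root), so the answer is all 15 tips in alphabetical order.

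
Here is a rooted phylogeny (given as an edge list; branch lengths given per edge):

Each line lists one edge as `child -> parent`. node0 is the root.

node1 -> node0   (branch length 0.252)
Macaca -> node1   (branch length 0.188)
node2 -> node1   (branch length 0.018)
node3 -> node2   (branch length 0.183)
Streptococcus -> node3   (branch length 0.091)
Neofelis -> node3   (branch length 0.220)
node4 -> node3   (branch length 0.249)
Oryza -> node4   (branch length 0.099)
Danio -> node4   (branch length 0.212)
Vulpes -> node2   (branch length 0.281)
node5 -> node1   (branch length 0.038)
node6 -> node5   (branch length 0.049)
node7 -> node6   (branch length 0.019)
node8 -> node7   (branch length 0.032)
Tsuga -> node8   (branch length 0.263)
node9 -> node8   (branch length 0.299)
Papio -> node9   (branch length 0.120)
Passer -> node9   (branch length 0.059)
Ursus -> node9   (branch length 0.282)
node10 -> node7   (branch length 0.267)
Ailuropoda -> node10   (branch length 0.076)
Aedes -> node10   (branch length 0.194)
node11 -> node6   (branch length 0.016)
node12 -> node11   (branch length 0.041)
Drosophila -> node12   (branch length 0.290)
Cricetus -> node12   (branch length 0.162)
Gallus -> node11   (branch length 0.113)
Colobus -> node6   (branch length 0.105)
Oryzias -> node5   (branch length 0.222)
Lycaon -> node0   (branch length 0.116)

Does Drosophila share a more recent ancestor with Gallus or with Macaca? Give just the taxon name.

The MRCA of Drosophila and Gallus subtends ((Drosophila,Cricetus),Gallus) (3 taxa).
The MRCA of Drosophila and Macaca subtends (Macaca,((Streptococcus,Neofelis,(Oryza,Danio)),Vulpes),((((Tsuga,(Papio,Passer,Ursus)),(Ailuropoda,Aedes)),((Drosophila,Cricetus),Gallus),Colobus),Oryzias)) (17 taxa).
The first is nested inside the second, so Drosophila shares a more recent common ancestor with Gallus.

Gallus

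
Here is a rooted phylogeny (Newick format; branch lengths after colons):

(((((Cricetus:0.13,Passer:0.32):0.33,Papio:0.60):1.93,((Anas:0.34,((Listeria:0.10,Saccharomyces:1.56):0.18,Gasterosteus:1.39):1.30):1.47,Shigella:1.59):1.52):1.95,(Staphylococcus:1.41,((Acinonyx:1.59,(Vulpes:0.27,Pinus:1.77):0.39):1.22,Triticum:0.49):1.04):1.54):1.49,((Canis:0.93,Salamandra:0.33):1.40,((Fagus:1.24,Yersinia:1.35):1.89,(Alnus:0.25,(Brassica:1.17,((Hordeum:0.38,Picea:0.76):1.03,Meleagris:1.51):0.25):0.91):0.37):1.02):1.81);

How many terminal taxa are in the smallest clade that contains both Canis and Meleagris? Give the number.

9

The MRCA of Canis and Meleagris is the node subtending ((Canis,Salamandra),((Fagus,Yersinia),(Alnus,(Brassica,((Hordeum,Picea),Meleagris))))).
That clade contains 9 terminal taxa: Alnus, Brassica, Canis, Fagus, Hordeum, Meleagris, Picea, Salamandra, Yersinia.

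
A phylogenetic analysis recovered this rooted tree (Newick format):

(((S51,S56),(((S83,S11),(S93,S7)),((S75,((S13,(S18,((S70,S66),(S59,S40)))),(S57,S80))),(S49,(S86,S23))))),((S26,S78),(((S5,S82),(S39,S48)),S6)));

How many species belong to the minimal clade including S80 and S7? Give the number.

16

The MRCA of S80 and S7 is the node subtending (((S83,S11),(S93,S7)),((S75,((S13,(S18,((S70,S66),(S59,S40)))),(S57,S80))),(S49,(S86,S23)))).
That clade contains 16 terminal taxa: S11, S13, S18, S23, S40, S49, S57, S59, S66, S7, S70, S75, S80, S83, S86, S93.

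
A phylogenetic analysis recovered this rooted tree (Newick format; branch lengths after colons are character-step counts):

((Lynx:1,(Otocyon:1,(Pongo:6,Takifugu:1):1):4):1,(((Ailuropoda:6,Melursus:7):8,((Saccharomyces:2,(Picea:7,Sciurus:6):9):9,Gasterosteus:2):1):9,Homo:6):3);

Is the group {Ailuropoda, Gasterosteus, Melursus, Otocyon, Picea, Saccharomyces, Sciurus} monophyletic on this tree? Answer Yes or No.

No

The MRCA of the listed taxa is the root, so the smallest clade containing them is the whole tree.
That clade also contains Homo, Lynx, Pongo, Takifugu, which are not in the proposed group, so the group is not monophyletic.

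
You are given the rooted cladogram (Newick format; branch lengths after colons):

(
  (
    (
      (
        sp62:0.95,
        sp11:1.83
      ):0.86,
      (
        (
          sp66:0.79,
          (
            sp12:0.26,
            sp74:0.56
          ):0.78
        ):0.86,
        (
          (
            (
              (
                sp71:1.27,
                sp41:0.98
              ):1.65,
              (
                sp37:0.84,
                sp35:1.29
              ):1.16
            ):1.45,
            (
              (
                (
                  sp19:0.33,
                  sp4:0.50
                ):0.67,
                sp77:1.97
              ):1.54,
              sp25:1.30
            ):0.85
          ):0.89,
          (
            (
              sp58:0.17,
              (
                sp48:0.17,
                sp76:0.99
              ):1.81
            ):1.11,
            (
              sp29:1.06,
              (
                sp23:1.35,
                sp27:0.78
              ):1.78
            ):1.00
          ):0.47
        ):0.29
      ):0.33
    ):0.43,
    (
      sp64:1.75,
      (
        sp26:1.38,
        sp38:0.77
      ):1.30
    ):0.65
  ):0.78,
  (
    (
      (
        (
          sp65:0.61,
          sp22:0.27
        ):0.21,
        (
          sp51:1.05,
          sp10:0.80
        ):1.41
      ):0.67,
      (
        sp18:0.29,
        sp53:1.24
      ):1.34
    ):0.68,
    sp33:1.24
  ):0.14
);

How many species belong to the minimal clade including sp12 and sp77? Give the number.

17

The MRCA of sp12 and sp77 is the node subtending ((sp66,(sp12,sp74)),((((sp71,sp41),(sp37,sp35)),(((sp19,sp4),sp77),sp25)),((sp58,(sp48,sp76)),(sp29,(sp23,sp27))))).
That clade contains 17 terminal taxa: sp12, sp19, sp23, sp25, sp27, sp29, sp35, sp37, sp4, sp41, sp48, sp58, sp66, sp71, sp74, sp76, sp77.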